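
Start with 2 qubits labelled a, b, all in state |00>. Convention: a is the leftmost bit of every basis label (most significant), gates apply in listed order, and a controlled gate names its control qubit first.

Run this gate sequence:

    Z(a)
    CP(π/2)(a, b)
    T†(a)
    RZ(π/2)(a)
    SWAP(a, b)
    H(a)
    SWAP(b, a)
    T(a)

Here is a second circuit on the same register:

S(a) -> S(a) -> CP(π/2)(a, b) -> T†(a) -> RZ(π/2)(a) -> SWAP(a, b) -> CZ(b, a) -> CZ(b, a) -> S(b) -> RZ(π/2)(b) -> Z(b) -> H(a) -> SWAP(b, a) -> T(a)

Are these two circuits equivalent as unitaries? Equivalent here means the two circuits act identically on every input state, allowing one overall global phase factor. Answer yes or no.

Yes — the two circuits implement the same unitary up to a global phase.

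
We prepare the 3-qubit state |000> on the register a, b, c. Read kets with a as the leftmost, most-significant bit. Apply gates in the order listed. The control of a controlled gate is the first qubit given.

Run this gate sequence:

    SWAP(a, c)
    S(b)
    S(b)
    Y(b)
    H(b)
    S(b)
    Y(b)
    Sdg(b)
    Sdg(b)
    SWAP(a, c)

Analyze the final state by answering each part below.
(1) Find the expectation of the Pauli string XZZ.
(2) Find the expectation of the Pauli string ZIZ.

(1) The observable XZZ averages to 0.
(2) The expectation value of ZIZ is 1.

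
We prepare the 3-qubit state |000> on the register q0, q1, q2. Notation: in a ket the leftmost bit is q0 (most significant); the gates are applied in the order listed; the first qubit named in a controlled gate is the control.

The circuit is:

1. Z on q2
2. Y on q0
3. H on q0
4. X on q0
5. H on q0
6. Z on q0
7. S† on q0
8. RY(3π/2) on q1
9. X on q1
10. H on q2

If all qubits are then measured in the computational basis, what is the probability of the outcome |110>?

The probability of measuring |110> is 1/4. Key observation: steps 3-6 multiply out to the identity, so the circuit reduces to the remaining gates.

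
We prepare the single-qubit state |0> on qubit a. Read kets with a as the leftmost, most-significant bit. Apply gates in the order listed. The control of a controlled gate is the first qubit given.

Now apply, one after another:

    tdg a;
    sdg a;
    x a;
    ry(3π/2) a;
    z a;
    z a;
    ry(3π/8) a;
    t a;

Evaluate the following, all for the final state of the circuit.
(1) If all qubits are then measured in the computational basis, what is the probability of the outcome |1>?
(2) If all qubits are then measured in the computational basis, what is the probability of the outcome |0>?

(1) A full measurement returns |1> with probability sqrt(sqrt(2) + 2)/4 + 1/2.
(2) Outcome |0> occurs with probability 1/2 - sqrt(sqrt(2) + 2)/4.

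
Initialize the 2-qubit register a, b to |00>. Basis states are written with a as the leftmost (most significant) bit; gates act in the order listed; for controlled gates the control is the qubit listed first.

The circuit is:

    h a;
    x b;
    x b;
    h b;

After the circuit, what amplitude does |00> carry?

|00> carries amplitude 1/2 in the final state. Key observation: steps 2-3 multiply out to the identity, so the circuit reduces to the remaining gates.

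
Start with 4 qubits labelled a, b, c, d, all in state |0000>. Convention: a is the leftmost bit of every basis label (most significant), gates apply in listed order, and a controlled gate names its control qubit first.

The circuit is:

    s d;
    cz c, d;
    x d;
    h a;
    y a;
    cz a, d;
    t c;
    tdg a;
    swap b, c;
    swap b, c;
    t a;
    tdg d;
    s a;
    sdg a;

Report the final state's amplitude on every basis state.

The final amplitudes are -sqrt(2)*exp(I*pi/4)/2 on |0001>, -sqrt(2)*exp(I*pi/4)/2 on |1001>, and 0 on every other basis state. Key observation: steps 8-11 multiply out to the identity, so the circuit reduces to the remaining gates.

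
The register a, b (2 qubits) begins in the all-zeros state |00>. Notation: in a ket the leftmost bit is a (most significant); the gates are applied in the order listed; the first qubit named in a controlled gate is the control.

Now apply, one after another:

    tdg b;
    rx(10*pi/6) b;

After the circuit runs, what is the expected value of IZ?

The observable IZ averages to 1/2.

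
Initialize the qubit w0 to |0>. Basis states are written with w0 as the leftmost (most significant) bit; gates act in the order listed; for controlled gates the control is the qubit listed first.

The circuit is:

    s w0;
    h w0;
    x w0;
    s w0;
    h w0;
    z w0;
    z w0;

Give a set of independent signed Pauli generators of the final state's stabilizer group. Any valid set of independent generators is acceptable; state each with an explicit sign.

The stabilizer group can be generated by -Y, among other valid generating sets.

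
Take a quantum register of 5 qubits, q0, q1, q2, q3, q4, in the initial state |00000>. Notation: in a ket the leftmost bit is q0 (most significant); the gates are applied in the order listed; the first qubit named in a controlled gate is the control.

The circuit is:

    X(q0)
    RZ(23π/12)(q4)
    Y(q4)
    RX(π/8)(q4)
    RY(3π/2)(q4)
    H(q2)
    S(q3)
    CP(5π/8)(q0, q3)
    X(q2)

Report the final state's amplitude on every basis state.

The final amplitudes are (sin(pi/16) + I*cos(pi/16))*exp(I*pi/24)/2 on |10000>, (-sin(pi/16) + I*cos(pi/16))*exp(I*pi/24)/2 on |10001>, (sin(pi/16) + I*cos(pi/16))*exp(I*pi/24)/2 on |10100>, (-sin(pi/16) + I*cos(pi/16))*exp(I*pi/24)/2 on |10101>, and 0 on every other basis state.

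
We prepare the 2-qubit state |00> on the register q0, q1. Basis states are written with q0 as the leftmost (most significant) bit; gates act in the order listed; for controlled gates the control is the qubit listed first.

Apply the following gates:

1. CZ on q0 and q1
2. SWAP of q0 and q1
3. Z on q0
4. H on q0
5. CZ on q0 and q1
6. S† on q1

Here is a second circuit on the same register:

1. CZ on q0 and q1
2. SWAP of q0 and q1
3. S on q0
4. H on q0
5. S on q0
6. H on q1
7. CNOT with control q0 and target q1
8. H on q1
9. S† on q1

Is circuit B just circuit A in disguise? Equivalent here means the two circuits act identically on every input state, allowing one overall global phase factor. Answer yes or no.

No, they are not equivalent — no single phase factor reconciles the two unitaries.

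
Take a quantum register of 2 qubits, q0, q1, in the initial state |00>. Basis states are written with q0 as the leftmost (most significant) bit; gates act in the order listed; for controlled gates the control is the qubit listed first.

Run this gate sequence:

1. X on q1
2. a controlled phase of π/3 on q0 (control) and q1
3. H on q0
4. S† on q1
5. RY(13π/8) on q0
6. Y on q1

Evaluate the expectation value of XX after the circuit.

The expectation value of XX is 0.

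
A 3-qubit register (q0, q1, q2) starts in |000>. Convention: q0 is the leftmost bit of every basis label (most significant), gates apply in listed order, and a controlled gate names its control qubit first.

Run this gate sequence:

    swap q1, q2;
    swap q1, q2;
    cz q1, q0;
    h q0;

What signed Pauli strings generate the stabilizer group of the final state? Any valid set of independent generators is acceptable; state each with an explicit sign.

The final state is stabilized by the group generated by +XII, +IZI, +IIZ; other independent generating sets are equally valid.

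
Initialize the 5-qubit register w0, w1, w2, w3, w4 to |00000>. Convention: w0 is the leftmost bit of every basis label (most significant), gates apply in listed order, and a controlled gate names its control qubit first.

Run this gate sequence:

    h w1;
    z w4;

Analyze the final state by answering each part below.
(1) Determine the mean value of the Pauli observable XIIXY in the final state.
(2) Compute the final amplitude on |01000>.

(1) The expectation value of XIIXY is 0.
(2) The final state's coefficient on |01000> equals sqrt(2)/2.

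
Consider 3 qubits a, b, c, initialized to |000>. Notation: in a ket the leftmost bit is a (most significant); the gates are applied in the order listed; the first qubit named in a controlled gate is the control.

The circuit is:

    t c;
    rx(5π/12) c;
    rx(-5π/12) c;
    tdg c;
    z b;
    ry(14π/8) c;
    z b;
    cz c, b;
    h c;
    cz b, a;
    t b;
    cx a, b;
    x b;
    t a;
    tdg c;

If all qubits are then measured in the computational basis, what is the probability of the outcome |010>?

The probability of measuring |010> is 1/2 - sqrt(2)/4. Key observation: gates 1-4 undo each other exactly, leaving only the rest of the circuit to track.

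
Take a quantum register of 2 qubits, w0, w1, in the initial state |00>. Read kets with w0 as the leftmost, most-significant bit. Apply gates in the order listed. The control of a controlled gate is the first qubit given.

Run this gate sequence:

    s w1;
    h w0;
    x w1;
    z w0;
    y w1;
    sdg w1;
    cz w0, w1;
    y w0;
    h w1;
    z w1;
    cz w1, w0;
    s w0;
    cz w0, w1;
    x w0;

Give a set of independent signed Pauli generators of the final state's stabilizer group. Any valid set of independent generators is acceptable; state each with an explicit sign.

One valid set of independent stabilizer generators is -YI, -IX (any independent generating set of the same group is equally correct).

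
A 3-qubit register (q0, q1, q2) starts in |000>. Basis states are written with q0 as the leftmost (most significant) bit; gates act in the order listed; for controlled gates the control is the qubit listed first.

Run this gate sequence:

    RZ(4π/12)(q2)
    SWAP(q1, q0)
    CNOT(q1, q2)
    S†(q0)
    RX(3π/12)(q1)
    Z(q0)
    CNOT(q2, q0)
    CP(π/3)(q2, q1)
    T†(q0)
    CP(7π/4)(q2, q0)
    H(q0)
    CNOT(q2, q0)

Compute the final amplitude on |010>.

The final state's coefficient on |010> equals -sqrt(4 - 2*sqrt(2))*exp(I*pi/3)/4.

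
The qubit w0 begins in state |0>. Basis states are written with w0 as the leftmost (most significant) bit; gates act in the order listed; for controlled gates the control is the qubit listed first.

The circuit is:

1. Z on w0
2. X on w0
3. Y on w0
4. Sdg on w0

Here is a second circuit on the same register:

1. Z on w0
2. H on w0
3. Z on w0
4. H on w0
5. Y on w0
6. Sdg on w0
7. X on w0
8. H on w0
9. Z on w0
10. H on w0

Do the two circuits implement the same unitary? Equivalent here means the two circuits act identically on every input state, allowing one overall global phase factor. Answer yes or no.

Yes — the two circuits implement the same unitary up to a global phase.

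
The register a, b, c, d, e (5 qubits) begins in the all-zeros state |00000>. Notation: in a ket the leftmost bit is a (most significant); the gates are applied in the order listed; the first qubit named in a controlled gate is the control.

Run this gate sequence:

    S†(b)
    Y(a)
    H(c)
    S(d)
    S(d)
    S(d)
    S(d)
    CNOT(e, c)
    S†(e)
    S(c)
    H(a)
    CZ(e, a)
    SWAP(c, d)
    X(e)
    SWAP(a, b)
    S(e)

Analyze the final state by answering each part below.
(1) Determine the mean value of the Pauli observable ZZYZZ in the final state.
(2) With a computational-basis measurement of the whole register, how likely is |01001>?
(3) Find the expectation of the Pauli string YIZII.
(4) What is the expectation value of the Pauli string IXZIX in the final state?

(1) The observable ZZYZZ averages to 0. Key observation: gates 4-7 undo each other exactly, leaving only the rest of the circuit to track.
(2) A full measurement returns |01001> with probability 1/4.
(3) In the final state, YIZII has expectation 0.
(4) The expectation value of IXZIX is 0.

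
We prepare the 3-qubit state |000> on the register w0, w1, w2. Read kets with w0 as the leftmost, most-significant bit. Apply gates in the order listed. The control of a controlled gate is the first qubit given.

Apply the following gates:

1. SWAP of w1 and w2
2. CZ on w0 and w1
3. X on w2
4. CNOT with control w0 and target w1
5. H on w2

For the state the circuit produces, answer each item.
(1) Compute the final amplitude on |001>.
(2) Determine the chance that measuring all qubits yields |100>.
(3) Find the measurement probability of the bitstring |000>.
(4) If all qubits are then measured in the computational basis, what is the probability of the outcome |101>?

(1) The amplitude on |001> is -sqrt(2)/2.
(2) The probability of measuring |100> is 0.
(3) A full measurement returns |000> with probability 1/2.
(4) Outcome |101> occurs with probability 0.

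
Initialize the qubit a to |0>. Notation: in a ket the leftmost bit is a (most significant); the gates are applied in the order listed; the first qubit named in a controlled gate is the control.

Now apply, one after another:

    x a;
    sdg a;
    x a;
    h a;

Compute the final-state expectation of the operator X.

The observable X averages to 1.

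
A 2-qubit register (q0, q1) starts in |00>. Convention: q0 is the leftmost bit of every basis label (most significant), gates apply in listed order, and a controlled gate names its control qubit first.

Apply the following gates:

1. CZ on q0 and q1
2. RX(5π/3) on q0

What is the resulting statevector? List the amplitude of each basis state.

After the circuit, the state carries amplitude -sqrt(3)/2 on |00>, 0 on |01>, -I/2 on |10>, 0 on |11>.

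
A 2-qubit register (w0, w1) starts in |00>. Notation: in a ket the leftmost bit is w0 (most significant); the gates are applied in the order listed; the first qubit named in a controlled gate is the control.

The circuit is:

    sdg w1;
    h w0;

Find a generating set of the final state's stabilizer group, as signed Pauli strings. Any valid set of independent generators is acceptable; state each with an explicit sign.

One valid set of independent stabilizer generators is +XI, +IZ (any independent generating set of the same group is equally correct).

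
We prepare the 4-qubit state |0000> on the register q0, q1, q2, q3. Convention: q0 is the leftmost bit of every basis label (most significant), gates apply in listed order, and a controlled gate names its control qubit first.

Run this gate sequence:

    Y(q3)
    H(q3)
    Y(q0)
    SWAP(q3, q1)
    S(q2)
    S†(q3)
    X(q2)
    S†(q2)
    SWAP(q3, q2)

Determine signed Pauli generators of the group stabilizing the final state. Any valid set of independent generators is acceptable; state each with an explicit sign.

The final state is stabilized by the group generated by -IXII, -ZIII, +IIZI, -IIIZ; other independent generating sets are equally valid.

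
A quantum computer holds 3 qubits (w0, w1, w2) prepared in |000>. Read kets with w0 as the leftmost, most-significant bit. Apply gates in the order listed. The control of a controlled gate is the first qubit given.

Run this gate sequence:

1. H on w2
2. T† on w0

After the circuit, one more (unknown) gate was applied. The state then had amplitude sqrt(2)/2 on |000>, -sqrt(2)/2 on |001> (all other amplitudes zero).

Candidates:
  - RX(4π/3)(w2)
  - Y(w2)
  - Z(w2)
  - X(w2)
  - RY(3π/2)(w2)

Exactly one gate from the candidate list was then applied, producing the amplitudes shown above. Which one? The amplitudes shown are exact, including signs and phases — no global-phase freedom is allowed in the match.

The applied gate was Z(w2).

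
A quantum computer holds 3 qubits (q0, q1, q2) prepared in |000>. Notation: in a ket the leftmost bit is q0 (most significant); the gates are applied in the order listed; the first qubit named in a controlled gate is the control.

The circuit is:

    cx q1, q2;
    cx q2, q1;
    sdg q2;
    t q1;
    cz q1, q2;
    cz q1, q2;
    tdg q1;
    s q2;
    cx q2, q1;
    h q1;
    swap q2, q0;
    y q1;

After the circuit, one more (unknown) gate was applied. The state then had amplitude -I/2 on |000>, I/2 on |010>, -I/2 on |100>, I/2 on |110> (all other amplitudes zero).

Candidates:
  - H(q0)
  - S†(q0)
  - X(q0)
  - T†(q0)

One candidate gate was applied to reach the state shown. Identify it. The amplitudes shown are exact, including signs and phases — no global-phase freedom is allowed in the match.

It was H(q0) that produced the state shown.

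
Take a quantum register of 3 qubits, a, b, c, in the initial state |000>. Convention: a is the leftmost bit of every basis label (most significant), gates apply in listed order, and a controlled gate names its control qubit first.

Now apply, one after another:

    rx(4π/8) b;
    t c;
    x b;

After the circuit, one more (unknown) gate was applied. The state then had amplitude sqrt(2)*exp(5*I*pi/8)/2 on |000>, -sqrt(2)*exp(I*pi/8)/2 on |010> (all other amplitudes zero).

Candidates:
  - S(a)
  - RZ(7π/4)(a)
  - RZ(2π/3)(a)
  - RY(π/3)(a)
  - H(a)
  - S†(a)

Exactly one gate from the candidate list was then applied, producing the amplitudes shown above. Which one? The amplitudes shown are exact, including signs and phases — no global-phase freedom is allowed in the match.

The unique candidate consistent with the amplitudes is RZ(7π/4)(a).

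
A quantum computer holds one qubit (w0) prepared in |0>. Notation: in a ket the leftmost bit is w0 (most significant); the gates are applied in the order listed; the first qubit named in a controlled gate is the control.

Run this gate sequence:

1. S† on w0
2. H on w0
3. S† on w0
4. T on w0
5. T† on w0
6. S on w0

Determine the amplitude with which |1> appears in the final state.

The final state's coefficient on |1> equals sqrt(2)/2.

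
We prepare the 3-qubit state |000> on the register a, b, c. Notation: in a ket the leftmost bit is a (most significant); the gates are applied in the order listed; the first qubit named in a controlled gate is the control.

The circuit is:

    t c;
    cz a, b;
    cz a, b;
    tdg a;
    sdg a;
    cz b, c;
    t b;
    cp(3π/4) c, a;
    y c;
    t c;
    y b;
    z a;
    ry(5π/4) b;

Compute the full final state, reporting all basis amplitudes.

The resulting statevector has amplitude sqrt(sqrt(2) + 2)*exp(I*pi/4)/2 on |001>, sqrt(2 - sqrt(2))*exp(I*pi/4)/2 on |011>, and 0 on every other basis state.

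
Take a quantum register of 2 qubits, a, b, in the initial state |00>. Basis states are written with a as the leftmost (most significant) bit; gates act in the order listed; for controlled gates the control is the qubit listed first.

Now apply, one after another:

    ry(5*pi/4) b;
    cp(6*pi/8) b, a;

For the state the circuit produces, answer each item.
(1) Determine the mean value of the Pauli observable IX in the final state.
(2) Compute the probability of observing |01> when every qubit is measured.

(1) The observable IX averages to -sqrt(2)/2.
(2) Outcome |01> occurs with probability sqrt(2)/4 + 1/2.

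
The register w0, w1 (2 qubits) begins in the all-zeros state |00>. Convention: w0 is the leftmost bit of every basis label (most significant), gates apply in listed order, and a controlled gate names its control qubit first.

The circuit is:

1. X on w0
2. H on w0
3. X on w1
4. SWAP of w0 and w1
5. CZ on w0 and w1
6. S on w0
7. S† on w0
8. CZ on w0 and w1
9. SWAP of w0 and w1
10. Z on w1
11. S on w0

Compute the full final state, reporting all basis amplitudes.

After the circuit, the state carries amplitude 0 on |00>, -sqrt(2)/2 on |01>, 0 on |10>, sqrt(2)*I/2 on |11>. Key observation: steps 4-9 multiply out to the identity, so the circuit reduces to the remaining gates.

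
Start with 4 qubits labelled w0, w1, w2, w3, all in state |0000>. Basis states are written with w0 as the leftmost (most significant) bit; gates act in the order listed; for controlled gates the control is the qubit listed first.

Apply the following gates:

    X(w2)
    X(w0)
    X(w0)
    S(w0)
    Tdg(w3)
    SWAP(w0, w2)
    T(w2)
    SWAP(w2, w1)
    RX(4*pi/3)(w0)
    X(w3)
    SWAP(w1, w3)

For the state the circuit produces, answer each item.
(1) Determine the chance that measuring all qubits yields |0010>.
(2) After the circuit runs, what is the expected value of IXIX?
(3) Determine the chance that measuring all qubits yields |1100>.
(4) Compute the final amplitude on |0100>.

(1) Outcome |0010> occurs with probability 0.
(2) The observable IXIX averages to 0.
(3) The probability of measuring |1100> is 1/4.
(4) The amplitude on |0100> is -sqrt(3)*I/2.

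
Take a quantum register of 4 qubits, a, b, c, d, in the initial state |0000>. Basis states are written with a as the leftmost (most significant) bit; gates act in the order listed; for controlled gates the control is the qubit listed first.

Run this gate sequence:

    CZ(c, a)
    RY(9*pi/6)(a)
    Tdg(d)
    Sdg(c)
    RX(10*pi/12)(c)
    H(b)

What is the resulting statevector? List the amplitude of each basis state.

The resulting statevector has amplitude -sqrt(6)/8 + sqrt(2)/8 on |0000>, 0 on |0001>, I*(sqrt(2) + sqrt(6))/8 on |0010>, 0 on |0011>, -sqrt(6)/8 + sqrt(2)/8 on |0100>, 0 on |0101>, I*(sqrt(2) + sqrt(6))/8 on |0110>, 0 on |0111>, -sqrt(2)/8 + sqrt(6)/8 on |1000>, 0 on |1001>, I*(-sqrt(6) - sqrt(2))/8 on |1010>, 0 on |1011>, -sqrt(2)/8 + sqrt(6)/8 on |1100>, 0 on |1101>, I*(-sqrt(6) - sqrt(2))/8 on |1110>, 0 on |1111>.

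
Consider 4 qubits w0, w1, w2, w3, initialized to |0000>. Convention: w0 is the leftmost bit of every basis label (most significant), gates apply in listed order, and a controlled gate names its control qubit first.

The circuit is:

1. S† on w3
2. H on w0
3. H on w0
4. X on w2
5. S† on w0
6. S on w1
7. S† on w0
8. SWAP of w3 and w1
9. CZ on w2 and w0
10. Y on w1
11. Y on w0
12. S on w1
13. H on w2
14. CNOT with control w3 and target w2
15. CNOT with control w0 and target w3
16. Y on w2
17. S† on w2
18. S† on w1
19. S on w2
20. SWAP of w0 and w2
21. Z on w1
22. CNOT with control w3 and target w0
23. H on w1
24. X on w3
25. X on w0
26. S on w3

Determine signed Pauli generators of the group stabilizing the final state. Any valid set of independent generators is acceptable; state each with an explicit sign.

The stabilizer group can be generated by +XIII, -IXII, -IIZI, +IIIZ, among other valid generating sets.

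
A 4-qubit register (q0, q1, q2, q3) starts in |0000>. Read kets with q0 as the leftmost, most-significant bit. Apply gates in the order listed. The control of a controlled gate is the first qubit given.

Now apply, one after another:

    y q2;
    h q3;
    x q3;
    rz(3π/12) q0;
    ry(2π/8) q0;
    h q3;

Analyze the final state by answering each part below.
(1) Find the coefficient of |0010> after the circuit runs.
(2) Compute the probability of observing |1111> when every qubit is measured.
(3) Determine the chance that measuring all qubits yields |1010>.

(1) |0010> carries amplitude sqrt(sqrt(2) + 2)*exp(3*I*pi/8)/2 in the final state.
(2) A full measurement returns |1111> with probability 0.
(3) The probability of measuring |1010> is 1/2 - sqrt(2)/4.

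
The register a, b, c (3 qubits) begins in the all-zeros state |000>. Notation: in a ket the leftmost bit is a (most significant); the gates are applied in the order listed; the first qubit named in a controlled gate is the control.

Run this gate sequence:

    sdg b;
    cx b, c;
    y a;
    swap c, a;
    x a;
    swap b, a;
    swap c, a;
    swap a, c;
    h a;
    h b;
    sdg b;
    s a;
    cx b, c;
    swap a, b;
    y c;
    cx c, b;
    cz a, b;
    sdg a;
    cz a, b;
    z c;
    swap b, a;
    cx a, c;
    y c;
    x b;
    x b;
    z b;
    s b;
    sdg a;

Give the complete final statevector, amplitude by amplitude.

The final amplitudes are 0 on |000>, I/2 on |001>, -I/2 on |010>, 0 on |011>, -I/2 on |100>, 0 on |101>, 0 on |110>, -I/2 on |111>. Key observation: the block from step 24 through step 25 cancels to the identity and can be dropped.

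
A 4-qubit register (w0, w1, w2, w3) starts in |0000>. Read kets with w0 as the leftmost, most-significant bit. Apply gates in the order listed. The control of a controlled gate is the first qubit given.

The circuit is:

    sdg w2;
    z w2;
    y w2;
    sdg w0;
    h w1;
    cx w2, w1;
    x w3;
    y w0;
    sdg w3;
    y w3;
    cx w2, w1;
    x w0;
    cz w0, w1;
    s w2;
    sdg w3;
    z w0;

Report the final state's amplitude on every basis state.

After the circuit, the state carries amplitude sqrt(2)*I/2 on |0010>, sqrt(2)*I/2 on |0110>, and 0 on every other basis state.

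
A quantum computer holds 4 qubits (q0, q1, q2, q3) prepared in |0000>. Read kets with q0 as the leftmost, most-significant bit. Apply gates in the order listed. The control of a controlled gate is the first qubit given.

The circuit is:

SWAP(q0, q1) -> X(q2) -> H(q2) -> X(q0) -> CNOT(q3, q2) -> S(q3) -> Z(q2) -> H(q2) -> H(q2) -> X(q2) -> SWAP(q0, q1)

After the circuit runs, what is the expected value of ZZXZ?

The observable ZZXZ averages to -1.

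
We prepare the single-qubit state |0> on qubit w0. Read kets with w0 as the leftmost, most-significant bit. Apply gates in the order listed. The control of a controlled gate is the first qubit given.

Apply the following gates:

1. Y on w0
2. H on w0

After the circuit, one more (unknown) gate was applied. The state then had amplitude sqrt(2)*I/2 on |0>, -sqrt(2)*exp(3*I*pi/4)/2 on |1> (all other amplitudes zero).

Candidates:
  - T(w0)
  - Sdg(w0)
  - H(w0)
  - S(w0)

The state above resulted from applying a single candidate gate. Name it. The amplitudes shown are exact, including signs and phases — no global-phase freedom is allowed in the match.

The applied gate was T(w0).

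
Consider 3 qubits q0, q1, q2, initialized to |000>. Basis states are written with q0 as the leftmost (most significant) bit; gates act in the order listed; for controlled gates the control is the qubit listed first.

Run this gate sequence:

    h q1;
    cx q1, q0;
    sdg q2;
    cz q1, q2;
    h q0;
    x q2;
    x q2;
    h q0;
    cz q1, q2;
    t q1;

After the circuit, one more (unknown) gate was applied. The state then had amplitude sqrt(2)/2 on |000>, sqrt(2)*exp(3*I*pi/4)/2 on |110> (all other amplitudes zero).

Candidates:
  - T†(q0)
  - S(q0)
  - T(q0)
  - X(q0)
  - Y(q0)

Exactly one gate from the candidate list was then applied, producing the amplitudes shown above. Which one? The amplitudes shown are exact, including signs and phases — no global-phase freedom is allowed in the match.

The applied gate was S(q0). Key observation: the block from step 4 through step 9 cancels to the identity and can be dropped.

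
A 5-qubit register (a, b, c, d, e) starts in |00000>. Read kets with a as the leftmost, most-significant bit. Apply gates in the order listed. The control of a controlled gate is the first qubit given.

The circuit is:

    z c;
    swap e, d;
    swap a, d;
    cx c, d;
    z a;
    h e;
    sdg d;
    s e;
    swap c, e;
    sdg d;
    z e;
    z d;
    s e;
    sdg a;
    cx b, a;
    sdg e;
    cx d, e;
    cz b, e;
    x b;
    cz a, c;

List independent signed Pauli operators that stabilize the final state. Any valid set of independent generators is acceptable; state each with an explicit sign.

The stabilizer group can be generated by +IIYII, +ZIIII, -IZIII, +IIIZI, +IIIIZ, among other valid generating sets.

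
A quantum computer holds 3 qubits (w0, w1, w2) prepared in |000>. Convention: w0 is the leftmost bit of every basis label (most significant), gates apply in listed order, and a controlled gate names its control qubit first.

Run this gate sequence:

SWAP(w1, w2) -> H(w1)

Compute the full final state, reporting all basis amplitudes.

After the circuit, the state carries amplitude sqrt(2)/2 on |000>, sqrt(2)/2 on |010>, and 0 on every other basis state.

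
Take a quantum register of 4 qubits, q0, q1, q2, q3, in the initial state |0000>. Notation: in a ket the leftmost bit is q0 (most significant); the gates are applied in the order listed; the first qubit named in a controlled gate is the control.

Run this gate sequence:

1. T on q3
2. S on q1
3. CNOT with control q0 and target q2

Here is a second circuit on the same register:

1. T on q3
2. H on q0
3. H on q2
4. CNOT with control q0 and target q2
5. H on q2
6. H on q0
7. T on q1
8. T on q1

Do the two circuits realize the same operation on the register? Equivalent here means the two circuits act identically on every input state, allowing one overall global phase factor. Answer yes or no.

No, they are not equivalent — no single phase factor reconciles the two unitaries.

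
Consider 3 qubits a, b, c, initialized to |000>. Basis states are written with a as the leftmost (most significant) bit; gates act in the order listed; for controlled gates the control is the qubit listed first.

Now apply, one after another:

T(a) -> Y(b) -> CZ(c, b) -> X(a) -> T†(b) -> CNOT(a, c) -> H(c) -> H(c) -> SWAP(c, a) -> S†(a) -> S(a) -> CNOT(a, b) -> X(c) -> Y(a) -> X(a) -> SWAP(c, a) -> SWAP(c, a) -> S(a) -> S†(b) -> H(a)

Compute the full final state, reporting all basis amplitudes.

The final amplitudes are sqrt(2)*exp(I*pi/4)/2 on |000>, -sqrt(2)*exp(I*pi/4)/2 on |100>, and 0 on every other basis state.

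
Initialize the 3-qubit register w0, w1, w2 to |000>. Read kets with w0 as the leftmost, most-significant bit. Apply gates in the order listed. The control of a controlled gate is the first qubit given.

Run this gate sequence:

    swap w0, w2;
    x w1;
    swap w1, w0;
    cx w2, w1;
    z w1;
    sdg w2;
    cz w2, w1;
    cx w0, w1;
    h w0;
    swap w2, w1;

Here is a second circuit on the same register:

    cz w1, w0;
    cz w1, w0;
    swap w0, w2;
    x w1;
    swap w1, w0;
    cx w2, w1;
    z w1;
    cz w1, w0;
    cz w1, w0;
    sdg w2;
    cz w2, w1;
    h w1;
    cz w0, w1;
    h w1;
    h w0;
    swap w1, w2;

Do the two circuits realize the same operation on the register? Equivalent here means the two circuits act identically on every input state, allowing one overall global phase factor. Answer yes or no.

Yes — the two circuits implement the same unitary up to a global phase.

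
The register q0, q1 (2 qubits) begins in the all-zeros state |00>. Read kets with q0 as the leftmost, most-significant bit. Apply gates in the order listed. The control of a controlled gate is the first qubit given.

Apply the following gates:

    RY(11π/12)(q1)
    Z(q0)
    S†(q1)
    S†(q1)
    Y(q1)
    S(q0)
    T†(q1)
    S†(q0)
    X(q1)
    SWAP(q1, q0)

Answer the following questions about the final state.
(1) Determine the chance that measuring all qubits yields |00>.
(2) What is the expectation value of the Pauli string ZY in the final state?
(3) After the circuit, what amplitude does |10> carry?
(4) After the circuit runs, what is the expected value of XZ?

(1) The probability of measuring |00> is -sqrt(6)/8 - sqrt(2)/8 + 1/2.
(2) The observable ZY averages to 0.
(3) |10> carries amplitude I*sqrt(2 - sqrt(2))/4 + I*sqrt(3*sqrt(2) + 6)/4 in the final state.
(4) The expectation value of XZ is -1/4 + sqrt(3)/4.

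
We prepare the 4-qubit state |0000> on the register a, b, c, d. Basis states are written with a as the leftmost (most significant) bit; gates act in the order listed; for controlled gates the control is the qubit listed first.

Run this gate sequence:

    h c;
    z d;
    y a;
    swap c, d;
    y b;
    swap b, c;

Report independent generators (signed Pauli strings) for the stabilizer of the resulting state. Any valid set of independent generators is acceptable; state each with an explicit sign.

One valid set of independent stabilizer generators is +IIIX, -ZIII, +IZII, -IIZI (any independent generating set of the same group is equally correct).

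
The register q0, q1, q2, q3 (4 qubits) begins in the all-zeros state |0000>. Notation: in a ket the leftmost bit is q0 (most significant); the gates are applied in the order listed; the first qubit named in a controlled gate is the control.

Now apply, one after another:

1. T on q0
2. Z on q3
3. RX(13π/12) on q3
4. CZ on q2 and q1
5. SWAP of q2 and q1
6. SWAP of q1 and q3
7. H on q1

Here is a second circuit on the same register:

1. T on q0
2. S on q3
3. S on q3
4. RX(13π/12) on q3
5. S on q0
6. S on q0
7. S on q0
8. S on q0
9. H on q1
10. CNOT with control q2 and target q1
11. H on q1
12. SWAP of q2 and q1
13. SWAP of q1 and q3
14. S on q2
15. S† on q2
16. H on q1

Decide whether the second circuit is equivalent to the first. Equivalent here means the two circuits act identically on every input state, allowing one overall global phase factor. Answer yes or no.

Yes — the two circuits implement the same unitary up to a global phase.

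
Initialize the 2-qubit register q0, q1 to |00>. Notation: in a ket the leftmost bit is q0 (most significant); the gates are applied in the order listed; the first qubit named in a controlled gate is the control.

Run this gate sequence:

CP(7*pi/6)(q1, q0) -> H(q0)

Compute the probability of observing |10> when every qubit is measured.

A full measurement returns |10> with probability 1/2.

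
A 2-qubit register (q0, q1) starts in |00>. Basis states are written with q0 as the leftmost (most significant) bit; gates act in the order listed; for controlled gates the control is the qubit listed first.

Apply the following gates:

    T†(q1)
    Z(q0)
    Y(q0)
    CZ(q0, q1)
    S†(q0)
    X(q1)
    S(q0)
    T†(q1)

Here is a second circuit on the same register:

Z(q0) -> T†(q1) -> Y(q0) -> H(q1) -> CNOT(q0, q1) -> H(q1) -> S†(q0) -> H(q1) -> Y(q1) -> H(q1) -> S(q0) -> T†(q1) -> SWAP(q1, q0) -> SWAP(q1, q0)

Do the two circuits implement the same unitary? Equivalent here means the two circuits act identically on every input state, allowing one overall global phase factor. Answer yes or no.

No, they are not equivalent — no single phase factor reconciles the two unitaries.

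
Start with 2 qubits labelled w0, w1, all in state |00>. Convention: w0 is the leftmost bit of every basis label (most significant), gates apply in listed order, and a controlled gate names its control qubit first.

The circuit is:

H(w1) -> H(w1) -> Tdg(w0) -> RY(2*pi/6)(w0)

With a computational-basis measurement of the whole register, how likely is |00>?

Outcome |00> occurs with probability 3/4. Key observation: gates 1-2 undo each other exactly, leaving only the rest of the circuit to track.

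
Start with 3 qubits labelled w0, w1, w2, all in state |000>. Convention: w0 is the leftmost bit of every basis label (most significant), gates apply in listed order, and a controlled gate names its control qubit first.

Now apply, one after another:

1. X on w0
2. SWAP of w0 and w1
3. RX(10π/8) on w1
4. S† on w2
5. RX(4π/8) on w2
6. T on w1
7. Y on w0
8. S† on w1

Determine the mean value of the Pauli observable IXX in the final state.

The observable IXX averages to 0.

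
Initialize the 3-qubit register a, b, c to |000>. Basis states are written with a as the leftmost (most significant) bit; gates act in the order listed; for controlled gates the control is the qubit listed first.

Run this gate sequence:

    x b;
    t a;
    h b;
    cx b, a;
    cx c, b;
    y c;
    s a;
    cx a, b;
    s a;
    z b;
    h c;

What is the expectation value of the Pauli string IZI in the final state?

In the final state, IZI has expectation 1.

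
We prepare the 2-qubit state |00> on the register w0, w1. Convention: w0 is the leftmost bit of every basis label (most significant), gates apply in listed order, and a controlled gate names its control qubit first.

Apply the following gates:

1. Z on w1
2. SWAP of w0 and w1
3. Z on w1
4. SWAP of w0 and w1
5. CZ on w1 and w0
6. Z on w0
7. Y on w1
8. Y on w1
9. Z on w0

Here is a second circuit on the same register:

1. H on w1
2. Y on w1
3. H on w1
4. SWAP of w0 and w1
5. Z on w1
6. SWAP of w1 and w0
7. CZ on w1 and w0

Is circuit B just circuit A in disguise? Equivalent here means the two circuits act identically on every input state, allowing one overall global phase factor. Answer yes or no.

No, they are not equivalent — no single phase factor reconciles the two unitaries.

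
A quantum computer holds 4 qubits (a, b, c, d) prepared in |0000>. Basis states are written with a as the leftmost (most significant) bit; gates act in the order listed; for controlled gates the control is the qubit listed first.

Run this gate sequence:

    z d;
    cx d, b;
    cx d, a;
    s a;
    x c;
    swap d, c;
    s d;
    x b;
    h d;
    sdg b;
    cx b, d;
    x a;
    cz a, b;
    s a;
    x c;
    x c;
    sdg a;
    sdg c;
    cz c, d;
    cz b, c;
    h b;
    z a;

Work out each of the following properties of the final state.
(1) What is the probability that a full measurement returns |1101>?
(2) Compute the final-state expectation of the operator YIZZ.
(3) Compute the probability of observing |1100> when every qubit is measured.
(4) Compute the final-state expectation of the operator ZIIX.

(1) Outcome |1101> occurs with probability 1/4. Key observation: steps 14-17 multiply out to the identity, so the circuit reduces to the remaining gates.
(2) The expectation value of YIZZ is 0.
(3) The probability of measuring |1100> is 1/4.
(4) The observable ZIIX averages to 1.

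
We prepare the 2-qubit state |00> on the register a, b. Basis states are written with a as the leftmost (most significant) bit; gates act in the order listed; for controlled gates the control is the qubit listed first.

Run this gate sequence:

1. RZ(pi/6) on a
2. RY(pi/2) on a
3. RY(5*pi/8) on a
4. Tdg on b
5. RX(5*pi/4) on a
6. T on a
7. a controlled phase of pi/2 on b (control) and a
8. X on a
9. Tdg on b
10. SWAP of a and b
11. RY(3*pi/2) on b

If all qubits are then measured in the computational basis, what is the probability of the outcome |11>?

Outcome |11> occurs with probability 0.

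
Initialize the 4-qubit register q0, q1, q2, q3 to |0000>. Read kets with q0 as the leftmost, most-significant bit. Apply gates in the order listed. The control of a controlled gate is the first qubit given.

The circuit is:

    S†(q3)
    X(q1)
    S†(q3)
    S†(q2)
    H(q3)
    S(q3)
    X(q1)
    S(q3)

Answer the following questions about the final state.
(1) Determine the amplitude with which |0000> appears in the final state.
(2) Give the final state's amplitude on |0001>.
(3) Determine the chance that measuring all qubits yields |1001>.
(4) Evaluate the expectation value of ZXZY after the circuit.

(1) The final state's coefficient on |0000> equals sqrt(2)/2.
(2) |0001> carries amplitude -sqrt(2)/2 in the final state.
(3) A full measurement returns |1001> with probability 0.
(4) The observable ZXZY averages to 0.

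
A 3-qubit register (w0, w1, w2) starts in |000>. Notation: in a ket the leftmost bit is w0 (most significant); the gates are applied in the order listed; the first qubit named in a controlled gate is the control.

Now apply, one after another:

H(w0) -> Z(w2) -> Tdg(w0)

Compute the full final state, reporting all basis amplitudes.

After the circuit, the state carries amplitude sqrt(2)/2 on |000>, -sqrt(2)*exp(3*I*pi/4)/2 on |100>, and 0 on every other basis state.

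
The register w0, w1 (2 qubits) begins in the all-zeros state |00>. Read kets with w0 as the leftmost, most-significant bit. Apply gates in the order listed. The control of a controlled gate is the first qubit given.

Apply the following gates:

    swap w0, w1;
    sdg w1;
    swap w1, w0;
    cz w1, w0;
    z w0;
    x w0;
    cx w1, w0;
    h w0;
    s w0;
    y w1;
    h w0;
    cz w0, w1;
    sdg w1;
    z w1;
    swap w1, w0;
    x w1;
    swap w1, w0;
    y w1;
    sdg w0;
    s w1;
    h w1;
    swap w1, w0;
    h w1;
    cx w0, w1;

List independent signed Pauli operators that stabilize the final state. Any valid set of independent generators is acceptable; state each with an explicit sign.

The stabilizer group can be generated by +XX, +ZZ, among other valid generating sets.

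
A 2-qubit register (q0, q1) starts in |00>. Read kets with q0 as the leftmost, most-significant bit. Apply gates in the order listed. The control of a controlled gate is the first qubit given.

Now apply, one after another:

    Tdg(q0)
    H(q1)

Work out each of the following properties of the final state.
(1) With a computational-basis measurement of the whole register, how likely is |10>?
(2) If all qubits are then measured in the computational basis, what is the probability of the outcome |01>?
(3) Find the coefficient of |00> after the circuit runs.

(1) The probability of measuring |10> is 0.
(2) A full measurement returns |01> with probability 1/2.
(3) The final state's coefficient on |00> equals sqrt(2)/2.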